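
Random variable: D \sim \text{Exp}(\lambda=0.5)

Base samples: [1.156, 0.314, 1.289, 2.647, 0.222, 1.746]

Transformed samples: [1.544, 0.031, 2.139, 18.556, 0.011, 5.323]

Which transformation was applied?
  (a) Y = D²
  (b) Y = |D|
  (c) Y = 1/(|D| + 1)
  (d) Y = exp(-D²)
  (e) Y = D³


Checking option (e) Y = D³:
  D = 1.156 -> Y = 1.544 ✓
  D = 0.314 -> Y = 0.031 ✓
  D = 1.289 -> Y = 2.139 ✓
All samples match this transformation.

(e) D³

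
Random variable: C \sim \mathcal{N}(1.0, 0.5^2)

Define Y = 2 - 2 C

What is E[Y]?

For Y = -2C + 2:
E[Y] = -2 * E[C] + 2
E[C] = 1.0 = 1
E[Y] = -2 * 1 + 2 = 0

0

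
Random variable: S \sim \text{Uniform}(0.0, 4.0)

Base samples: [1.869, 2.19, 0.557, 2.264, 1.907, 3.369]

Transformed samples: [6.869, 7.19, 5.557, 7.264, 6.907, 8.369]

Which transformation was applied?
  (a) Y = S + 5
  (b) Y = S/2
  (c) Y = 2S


Checking option (a) Y = S + 5:
  S = 1.869 -> Y = 6.869 ✓
  S = 2.19 -> Y = 7.19 ✓
  S = 0.557 -> Y = 5.557 ✓
All samples match this transformation.

(a) S + 5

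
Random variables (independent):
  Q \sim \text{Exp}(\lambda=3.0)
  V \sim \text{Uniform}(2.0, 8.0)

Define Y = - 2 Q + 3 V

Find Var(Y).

For independent RVs: Var(aX + bY) = a²Var(X) + b²Var(Y)
Var(Q) = 0.11111111
Var(V) = 3
Var(Y) = (-2)²*0.11111111 + 3²*3
= 4*0.11111111 + 9*3 = 27.444444

27.444444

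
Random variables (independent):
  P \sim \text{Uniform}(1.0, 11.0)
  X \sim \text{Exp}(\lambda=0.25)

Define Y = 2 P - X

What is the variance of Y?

For independent RVs: Var(aX + bY) = a²Var(X) + b²Var(Y)
Var(P) = 8.3333333
Var(X) = 16
Var(Y) = 2²*8.3333333 + (-1)²*16
= 4*8.3333333 + 1*16 = 49.333333

49.333333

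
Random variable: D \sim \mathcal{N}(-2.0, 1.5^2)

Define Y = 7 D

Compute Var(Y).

For Y = aD + b: Var(Y) = a² * Var(D)
Var(D) = 1.5^2 = 2.25
Var(Y) = 7² * 2.25 = 49 * 2.25 = 110.25

110.25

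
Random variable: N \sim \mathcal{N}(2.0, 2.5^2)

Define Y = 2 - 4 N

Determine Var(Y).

For Y = aN + b: Var(Y) = a² * Var(N)
Var(N) = 2.5^2 = 6.25
Var(Y) = (-4)² * 6.25 = 16 * 6.25 = 100

100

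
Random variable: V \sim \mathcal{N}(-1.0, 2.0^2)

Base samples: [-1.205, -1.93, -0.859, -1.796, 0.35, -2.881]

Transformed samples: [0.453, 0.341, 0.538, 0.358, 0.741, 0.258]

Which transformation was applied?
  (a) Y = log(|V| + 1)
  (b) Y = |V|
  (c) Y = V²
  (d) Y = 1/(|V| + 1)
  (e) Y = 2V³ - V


Checking option (d) Y = 1/(|V| + 1):
  V = -1.205 -> Y = 0.453 ✓
  V = -1.93 -> Y = 0.341 ✓
  V = -0.859 -> Y = 0.538 ✓
All samples match this transformation.

(d) 1/(|V| + 1)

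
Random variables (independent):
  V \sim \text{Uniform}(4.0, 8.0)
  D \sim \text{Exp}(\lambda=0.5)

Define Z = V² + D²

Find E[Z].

E[Z] = E[V²] + E[D²]
E[V²] = Var(V) + E[V]² = 1.3333333 + 36 = 37.333333
E[D²] = Var(D) + E[D]² = 4 + 4 = 8
E[Z] = 37.333333 + 8 = 45.333333

45.333333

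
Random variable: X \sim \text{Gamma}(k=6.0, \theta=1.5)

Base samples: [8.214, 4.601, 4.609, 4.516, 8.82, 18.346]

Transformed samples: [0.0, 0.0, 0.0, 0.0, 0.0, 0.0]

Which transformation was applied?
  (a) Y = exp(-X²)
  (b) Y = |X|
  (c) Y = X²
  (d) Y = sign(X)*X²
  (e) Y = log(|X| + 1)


Checking option (a) Y = exp(-X²):
  X = 8.214 -> Y = 0.0 ✓
  X = 4.601 -> Y = 0.0 ✓
  X = 4.609 -> Y = 0.0 ✓
All samples match this transformation.

(a) exp(-X²)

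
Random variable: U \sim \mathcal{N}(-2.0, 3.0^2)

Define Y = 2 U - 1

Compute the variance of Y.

For Y = aU + b: Var(Y) = a² * Var(U)
Var(U) = 3.0^2 = 9
Var(Y) = 2² * 9 = 4 * 9 = 36

36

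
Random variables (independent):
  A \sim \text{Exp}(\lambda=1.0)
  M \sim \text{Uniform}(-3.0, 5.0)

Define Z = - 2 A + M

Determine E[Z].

E[Z] = -2*E[A] + 1*E[M]
E[A] = 1
E[M] = 1
E[Z] = -2*1 + 1*1 = -1

-1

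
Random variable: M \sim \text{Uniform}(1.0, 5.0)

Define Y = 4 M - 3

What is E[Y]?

For Y = 4M - 3:
E[Y] = 4 * E[M] - 3
E[M] = (1 + 5)/2 = 3
E[Y] = 4 * 3 - 3 = 9

9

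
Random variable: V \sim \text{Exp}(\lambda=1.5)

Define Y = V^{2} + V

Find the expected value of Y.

E[Y] = 1*E[V²] + 1*E[V]
E[V] = 0.66666667
E[V²] = Var(V) + (E[V])² = 0.44444444 + 0.44444444 = 0.88888889
E[Y] = 1*0.88888889 + 1*0.66666667 = 1.5555556

1.5555556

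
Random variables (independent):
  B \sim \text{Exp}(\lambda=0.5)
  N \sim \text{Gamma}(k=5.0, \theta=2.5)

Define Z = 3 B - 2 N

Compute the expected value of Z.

E[Z] = 3*E[B] - 2*E[N]
E[B] = 2
E[N] = 12.5
E[Z] = 3*2 - 2*12.5 = -19

-19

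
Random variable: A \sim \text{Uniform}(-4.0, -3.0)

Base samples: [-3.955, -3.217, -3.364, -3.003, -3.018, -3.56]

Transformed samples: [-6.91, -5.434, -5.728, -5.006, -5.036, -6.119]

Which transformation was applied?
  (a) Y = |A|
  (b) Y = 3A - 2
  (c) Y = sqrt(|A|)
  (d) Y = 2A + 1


Checking option (d) Y = 2A + 1:
  A = -3.955 -> Y = -6.91 ✓
  A = -3.217 -> Y = -5.434 ✓
  A = -3.364 -> Y = -5.728 ✓
All samples match this transformation.

(d) 2A + 1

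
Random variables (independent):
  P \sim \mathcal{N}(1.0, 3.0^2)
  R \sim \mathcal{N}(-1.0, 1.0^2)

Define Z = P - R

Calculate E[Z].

E[Z] = 1*E[P] - 1*E[R]
E[P] = 1
E[R] = -1
E[Z] = 1*1 - 1*(-1) = 2

2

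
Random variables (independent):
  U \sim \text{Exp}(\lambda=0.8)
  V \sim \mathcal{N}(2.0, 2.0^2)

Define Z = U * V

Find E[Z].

For independent RVs: E[XY] = E[X]*E[Y]
E[U] = 1.25
E[V] = 2
E[Z] = 1.25 * 2 = 2.5

2.5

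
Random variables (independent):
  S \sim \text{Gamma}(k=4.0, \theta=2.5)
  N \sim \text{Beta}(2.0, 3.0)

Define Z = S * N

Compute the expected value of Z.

For independent RVs: E[XY] = E[X]*E[Y]
E[S] = 10
E[N] = 0.4
E[Z] = 10 * 0.4 = 4

4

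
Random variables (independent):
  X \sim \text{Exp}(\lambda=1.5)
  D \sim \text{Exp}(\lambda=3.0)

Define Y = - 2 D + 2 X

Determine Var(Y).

For independent RVs: Var(aX + bY) = a²Var(X) + b²Var(Y)
Var(X) = 0.44444444
Var(D) = 0.11111111
Var(Y) = 2²*0.44444444 + (-2)²*0.11111111
= 4*0.44444444 + 4*0.11111111 = 2.2222222

2.2222222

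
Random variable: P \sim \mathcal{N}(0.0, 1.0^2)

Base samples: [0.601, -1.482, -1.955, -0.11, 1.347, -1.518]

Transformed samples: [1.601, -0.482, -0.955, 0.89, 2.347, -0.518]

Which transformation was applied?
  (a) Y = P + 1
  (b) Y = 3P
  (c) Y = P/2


Checking option (a) Y = P + 1:
  P = 0.601 -> Y = 1.601 ✓
  P = -1.482 -> Y = -0.482 ✓
  P = -1.955 -> Y = -0.955 ✓
All samples match this transformation.

(a) P + 1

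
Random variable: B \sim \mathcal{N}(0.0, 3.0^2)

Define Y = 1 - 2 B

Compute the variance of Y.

For Y = aB + b: Var(Y) = a² * Var(B)
Var(B) = 3.0^2 = 9
Var(Y) = (-2)² * 9 = 4 * 9 = 36

36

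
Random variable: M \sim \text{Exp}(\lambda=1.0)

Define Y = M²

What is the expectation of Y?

E[M²] = Var(M) + (E[M])² = 1 + 1 = 2

2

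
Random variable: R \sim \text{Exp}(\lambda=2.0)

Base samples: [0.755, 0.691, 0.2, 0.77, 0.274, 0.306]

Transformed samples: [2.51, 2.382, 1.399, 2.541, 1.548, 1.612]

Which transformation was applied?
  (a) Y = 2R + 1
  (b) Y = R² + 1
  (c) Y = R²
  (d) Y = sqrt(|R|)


Checking option (a) Y = 2R + 1:
  R = 0.755 -> Y = 2.51 ✓
  R = 0.691 -> Y = 2.382 ✓
  R = 0.2 -> Y = 1.399 ✓
All samples match this transformation.

(a) 2R + 1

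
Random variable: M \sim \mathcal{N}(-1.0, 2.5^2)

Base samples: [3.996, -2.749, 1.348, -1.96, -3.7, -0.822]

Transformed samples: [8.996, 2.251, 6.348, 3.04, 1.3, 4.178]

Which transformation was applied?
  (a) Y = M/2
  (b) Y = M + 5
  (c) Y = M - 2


Checking option (b) Y = M + 5:
  M = 3.996 -> Y = 8.996 ✓
  M = -2.749 -> Y = 2.251 ✓
  M = 1.348 -> Y = 6.348 ✓
All samples match this transformation.

(b) M + 5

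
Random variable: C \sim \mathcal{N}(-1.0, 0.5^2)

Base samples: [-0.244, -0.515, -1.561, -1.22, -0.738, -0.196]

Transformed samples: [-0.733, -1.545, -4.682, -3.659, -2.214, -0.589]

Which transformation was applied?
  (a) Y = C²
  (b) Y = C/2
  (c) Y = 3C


Checking option (c) Y = 3C:
  C = -0.244 -> Y = -0.733 ✓
  C = -0.515 -> Y = -1.545 ✓
  C = -1.561 -> Y = -4.682 ✓
All samples match this transformation.

(c) 3C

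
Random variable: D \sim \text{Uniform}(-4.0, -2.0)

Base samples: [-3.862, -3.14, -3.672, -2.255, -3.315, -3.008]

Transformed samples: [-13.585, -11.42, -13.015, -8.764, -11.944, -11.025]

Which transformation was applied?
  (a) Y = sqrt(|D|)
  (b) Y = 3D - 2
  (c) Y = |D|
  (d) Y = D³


Checking option (b) Y = 3D - 2:
  D = -3.862 -> Y = -13.585 ✓
  D = -3.14 -> Y = -11.42 ✓
  D = -3.672 -> Y = -13.015 ✓
All samples match this transformation.

(b) 3D - 2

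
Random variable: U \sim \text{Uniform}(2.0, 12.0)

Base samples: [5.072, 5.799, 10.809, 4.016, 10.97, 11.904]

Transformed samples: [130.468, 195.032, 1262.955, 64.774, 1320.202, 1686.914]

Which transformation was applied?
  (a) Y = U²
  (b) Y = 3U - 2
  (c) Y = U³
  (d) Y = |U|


Checking option (c) Y = U³:
  U = 5.072 -> Y = 130.468 ✓
  U = 5.799 -> Y = 195.032 ✓
  U = 10.809 -> Y = 1262.955 ✓
All samples match this transformation.

(c) U³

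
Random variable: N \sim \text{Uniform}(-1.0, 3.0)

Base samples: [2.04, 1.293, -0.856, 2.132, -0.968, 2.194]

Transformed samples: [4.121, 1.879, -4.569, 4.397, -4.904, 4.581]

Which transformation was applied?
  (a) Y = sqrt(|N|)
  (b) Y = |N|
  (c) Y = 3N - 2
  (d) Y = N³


Checking option (c) Y = 3N - 2:
  N = 2.04 -> Y = 4.121 ✓
  N = 1.293 -> Y = 1.879 ✓
  N = -0.856 -> Y = -4.569 ✓
All samples match this transformation.

(c) 3N - 2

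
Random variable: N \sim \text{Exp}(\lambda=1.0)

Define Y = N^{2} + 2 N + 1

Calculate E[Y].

E[Y] = 1*E[N²] + 2*E[N] + 1
E[N] = 1
E[N²] = Var(N) + (E[N])² = 1 + 1 = 2
E[Y] = 1*2 + 2*1 + 1 = 5

5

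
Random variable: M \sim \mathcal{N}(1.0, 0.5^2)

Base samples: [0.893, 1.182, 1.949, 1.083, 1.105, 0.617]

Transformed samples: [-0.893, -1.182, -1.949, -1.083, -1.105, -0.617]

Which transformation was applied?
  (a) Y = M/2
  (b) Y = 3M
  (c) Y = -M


Checking option (c) Y = -M:
  M = 0.893 -> Y = -0.893 ✓
  M = 1.182 -> Y = -1.182 ✓
  M = 1.949 -> Y = -1.949 ✓
All samples match this transformation.

(c) -M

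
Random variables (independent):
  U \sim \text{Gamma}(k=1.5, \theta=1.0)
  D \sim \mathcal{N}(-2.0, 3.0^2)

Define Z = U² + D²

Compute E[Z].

E[Z] = E[U²] + E[D²]
E[U²] = Var(U) + E[U]² = 1.5 + 2.25 = 3.75
E[D²] = Var(D) + E[D]² = 9 + 4 = 13
E[Z] = 3.75 + 13 = 16.75

16.75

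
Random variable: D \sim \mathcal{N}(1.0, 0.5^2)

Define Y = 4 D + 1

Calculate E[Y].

For Y = 4D + 1:
E[Y] = 4 * E[D] + 1
E[D] = 1.0 = 1
E[Y] = 4 * 1 + 1 = 5

5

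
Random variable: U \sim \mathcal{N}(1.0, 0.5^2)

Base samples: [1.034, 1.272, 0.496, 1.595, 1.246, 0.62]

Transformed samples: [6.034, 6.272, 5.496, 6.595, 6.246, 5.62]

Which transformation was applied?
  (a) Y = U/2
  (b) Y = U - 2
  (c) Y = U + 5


Checking option (c) Y = U + 5:
  U = 1.034 -> Y = 6.034 ✓
  U = 1.272 -> Y = 6.272 ✓
  U = 0.496 -> Y = 5.496 ✓
All samples match this transformation.

(c) U + 5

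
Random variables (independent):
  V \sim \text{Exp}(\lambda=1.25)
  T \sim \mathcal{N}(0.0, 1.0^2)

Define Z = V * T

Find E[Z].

For independent RVs: E[XY] = E[X]*E[Y]
E[V] = 0.8
E[T] = 0
E[Z] = 0.8 * 0 = 0

0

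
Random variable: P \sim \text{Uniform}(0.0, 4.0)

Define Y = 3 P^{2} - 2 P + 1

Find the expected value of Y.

E[Y] = 3*E[P²] - 2*E[P] + 1
E[P] = 2
E[P²] = Var(P) + (E[P])² = 1.3333333 + 4 = 5.3333333
E[Y] = 3*5.3333333 - 2*2 + 1 = 13

13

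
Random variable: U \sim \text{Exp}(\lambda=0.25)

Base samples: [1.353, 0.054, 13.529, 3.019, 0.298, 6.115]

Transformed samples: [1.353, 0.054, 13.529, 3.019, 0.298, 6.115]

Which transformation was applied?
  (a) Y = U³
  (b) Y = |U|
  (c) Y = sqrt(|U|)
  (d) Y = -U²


Checking option (b) Y = |U|:
  U = 1.353 -> Y = 1.353 ✓
  U = 0.054 -> Y = 0.054 ✓
  U = 13.529 -> Y = 13.529 ✓
All samples match this transformation.

(b) |U|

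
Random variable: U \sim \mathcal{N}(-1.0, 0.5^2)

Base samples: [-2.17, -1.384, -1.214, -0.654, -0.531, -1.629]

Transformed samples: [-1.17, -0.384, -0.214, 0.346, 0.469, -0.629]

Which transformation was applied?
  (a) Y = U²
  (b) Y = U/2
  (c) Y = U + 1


Checking option (c) Y = U + 1:
  U = -2.17 -> Y = -1.17 ✓
  U = -1.384 -> Y = -0.384 ✓
  U = -1.214 -> Y = -0.214 ✓
All samples match this transformation.

(c) U + 1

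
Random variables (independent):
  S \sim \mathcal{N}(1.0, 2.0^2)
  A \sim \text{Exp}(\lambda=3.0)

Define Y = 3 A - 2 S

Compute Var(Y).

For independent RVs: Var(aX + bY) = a²Var(X) + b²Var(Y)
Var(S) = 4
Var(A) = 0.11111111
Var(Y) = (-2)²*4 + 3²*0.11111111
= 4*4 + 9*0.11111111 = 17

17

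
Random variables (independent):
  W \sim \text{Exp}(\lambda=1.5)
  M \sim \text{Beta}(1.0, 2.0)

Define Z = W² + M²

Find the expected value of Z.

E[Z] = E[W²] + E[M²]
E[W²] = Var(W) + E[W]² = 0.44444444 + 0.44444444 = 0.88888889
E[M²] = Var(M) + E[M]² = 0.055555556 + 0.11111111 = 0.16666667
E[Z] = 0.88888889 + 0.16666667 = 1.0555556

1.0555556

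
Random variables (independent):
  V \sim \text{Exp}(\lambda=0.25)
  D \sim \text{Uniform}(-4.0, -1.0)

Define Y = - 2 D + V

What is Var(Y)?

For independent RVs: Var(aX + bY) = a²Var(X) + b²Var(Y)
Var(V) = 16
Var(D) = 0.75
Var(Y) = 1²*16 + (-2)²*0.75
= 1*16 + 4*0.75 = 19

19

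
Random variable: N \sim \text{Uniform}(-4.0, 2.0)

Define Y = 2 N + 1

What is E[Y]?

For Y = 2N + 1:
E[Y] = 2 * E[N] + 1
E[N] = (-4 + 2)/2 = -1
E[Y] = 2 * (-1) + 1 = -1

-1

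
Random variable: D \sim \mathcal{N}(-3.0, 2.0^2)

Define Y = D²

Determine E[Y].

E[D²] = Var(D) + (E[D])² = 4 + 9 = 13

13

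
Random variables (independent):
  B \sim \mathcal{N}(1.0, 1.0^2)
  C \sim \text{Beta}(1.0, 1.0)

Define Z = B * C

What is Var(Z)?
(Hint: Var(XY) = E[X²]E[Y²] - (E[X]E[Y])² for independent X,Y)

Var(XY) = E[X²]E[Y²] - (E[X]E[Y])²
E[B] = 1, Var(B) = 1
E[C] = 0.5, Var(C) = 0.083333333
E[B²] = 1 + 1² = 2
E[C²] = 0.083333333 + 0.5² = 0.33333333
Var(Z) = 2*0.33333333 - (1*0.5)²
= 0.66666667 - 0.25 = 0.41666667

0.41666667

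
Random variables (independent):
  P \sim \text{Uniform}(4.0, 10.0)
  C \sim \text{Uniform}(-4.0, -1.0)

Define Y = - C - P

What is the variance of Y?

For independent RVs: Var(aX + bY) = a²Var(X) + b²Var(Y)
Var(P) = 3
Var(C) = 0.75
Var(Y) = (-1)²*3 + (-1)²*0.75
= 1*3 + 1*0.75 = 3.75

3.75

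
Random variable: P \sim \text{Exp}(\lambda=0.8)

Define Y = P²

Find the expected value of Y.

E[P²] = Var(P) + (E[P])² = 1.5625 + 1.5625 = 3.125

3.125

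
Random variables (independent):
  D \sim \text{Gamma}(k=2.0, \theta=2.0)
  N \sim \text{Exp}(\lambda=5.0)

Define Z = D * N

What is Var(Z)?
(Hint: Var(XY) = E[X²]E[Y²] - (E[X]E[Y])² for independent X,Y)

Var(XY) = E[X²]E[Y²] - (E[X]E[Y])²
E[D] = 4, Var(D) = 8
E[N] = 0.2, Var(N) = 0.04
E[D²] = 8 + 4² = 24
E[N²] = 0.04 + 0.2² = 0.08
Var(Z) = 24*0.08 - (4*0.2)²
= 1.92 - 0.64 = 1.28

1.28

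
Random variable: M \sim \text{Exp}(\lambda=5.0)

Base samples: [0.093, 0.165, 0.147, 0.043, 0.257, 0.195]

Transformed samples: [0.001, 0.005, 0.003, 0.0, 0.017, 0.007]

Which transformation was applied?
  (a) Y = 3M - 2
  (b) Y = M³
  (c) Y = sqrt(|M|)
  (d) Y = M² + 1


Checking option (b) Y = M³:
  M = 0.093 -> Y = 0.001 ✓
  M = 0.165 -> Y = 0.005 ✓
  M = 0.147 -> Y = 0.003 ✓
All samples match this transformation.

(b) M³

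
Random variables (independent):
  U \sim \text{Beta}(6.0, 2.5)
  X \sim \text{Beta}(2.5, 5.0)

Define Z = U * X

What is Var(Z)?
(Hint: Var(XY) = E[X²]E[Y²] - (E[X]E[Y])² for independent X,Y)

Var(XY) = E[X²]E[Y²] - (E[X]E[Y])²
E[U] = 0.70588235, Var(U) = 0.021853943
E[X] = 0.33333333, Var(X) = 0.026143791
E[U²] = 0.021853943 + 0.70588235² = 0.52012384
E[X²] = 0.026143791 + 0.33333333² = 0.1372549
Var(Z) = 0.52012384*0.1372549 - (0.70588235*0.33333333)²
= 0.071389547 - 0.055363322 = 0.016026225

0.016026225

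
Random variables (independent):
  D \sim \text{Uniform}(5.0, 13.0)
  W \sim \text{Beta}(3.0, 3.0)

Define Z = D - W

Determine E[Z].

E[Z] = 1*E[D] - 1*E[W]
E[D] = 9
E[W] = 0.5
E[Z] = 1*9 - 1*0.5 = 8.5

8.5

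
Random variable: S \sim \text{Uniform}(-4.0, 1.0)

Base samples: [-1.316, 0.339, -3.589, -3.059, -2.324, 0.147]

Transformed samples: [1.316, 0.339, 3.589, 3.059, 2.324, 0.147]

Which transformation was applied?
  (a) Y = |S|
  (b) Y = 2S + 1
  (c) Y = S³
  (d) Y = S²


Checking option (a) Y = |S|:
  S = -1.316 -> Y = 1.316 ✓
  S = 0.339 -> Y = 0.339 ✓
  S = -3.589 -> Y = 3.589 ✓
All samples match this transformation.

(a) |S|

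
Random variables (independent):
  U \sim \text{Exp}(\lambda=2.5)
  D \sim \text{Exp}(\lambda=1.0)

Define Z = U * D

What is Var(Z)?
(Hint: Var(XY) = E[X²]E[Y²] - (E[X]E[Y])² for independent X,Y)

Var(XY) = E[X²]E[Y²] - (E[X]E[Y])²
E[U] = 0.4, Var(U) = 0.16
E[D] = 1, Var(D) = 1
E[U²] = 0.16 + 0.4² = 0.32
E[D²] = 1 + 1² = 2
Var(Z) = 0.32*2 - (0.4*1)²
= 0.64 - 0.16 = 0.48

0.48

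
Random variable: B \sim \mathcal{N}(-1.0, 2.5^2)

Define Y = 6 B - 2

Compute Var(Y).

For Y = aB + b: Var(Y) = a² * Var(B)
Var(B) = 2.5^2 = 6.25
Var(Y) = 6² * 6.25 = 36 * 6.25 = 225

225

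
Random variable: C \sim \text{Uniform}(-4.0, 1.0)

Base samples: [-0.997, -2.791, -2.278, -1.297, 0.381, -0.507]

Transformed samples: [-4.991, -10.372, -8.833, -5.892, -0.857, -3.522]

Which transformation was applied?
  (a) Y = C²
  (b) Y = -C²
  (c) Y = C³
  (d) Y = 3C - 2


Checking option (d) Y = 3C - 2:
  C = -0.997 -> Y = -4.991 ✓
  C = -2.791 -> Y = -10.372 ✓
  C = -2.278 -> Y = -8.833 ✓
All samples match this transformation.

(d) 3C - 2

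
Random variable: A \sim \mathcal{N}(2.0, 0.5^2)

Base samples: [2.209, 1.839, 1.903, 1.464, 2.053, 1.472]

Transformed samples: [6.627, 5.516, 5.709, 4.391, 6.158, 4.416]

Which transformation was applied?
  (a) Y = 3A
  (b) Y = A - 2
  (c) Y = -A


Checking option (a) Y = 3A:
  A = 2.209 -> Y = 6.627 ✓
  A = 1.839 -> Y = 5.516 ✓
  A = 1.903 -> Y = 5.709 ✓
All samples match this transformation.

(a) 3A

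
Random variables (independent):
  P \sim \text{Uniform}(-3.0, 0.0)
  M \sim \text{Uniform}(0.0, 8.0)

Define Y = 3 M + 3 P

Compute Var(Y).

For independent RVs: Var(aX + bY) = a²Var(X) + b²Var(Y)
Var(P) = 0.75
Var(M) = 5.3333333
Var(Y) = 3²*0.75 + 3²*5.3333333
= 9*0.75 + 9*5.3333333 = 54.75

54.75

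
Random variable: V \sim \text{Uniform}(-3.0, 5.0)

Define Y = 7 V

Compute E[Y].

For Y = 7V:
E[Y] = 7 * E[V]
E[V] = (-3 + 5)/2 = 1
E[Y] = 7 * 1 = 7

7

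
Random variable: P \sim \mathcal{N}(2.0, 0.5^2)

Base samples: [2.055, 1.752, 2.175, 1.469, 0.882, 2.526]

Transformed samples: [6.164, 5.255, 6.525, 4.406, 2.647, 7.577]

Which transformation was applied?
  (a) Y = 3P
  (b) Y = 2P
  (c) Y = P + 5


Checking option (a) Y = 3P:
  P = 2.055 -> Y = 6.164 ✓
  P = 1.752 -> Y = 5.255 ✓
  P = 2.175 -> Y = 6.525 ✓
All samples match this transformation.

(a) 3P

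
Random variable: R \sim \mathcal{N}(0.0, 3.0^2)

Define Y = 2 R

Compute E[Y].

For Y = 2R:
E[Y] = 2 * E[R]
E[R] = 0.0 = 0
E[Y] = 2 * 0 = 0

0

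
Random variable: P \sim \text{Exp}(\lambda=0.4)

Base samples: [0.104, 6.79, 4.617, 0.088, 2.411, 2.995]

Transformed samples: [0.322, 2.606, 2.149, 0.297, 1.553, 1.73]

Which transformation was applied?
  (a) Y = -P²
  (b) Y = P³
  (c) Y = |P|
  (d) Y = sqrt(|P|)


Checking option (d) Y = sqrt(|P|):
  P = 0.104 -> Y = 0.322 ✓
  P = 6.79 -> Y = 2.606 ✓
  P = 4.617 -> Y = 2.149 ✓
All samples match this transformation.

(d) sqrt(|P|)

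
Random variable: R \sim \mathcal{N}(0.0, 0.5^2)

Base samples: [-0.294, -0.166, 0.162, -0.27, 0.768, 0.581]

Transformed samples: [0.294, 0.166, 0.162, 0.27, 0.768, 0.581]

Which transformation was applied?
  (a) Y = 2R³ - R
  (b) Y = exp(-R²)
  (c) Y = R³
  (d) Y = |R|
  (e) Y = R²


Checking option (d) Y = |R|:
  R = -0.294 -> Y = 0.294 ✓
  R = -0.166 -> Y = 0.166 ✓
  R = 0.162 -> Y = 0.162 ✓
All samples match this transformation.

(d) |R|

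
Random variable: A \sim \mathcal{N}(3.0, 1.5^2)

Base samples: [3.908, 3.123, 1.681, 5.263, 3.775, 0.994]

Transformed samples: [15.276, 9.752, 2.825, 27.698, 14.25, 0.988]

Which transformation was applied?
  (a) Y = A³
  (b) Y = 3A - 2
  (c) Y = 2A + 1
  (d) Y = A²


Checking option (d) Y = A²:
  A = 3.908 -> Y = 15.276 ✓
  A = 3.123 -> Y = 9.752 ✓
  A = 1.681 -> Y = 2.825 ✓
All samples match this transformation.

(d) A²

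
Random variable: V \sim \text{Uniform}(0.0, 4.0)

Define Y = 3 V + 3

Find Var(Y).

For Y = aV + b: Var(Y) = a² * Var(V)
Var(V) = (4 - 0)^2/12 = 1.3333333
Var(Y) = 3² * 1.3333333 = 9 * 1.3333333 = 12

12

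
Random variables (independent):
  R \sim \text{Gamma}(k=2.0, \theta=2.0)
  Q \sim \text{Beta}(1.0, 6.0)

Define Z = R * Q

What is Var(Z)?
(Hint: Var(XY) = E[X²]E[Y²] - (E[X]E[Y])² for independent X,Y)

Var(XY) = E[X²]E[Y²] - (E[X]E[Y])²
E[R] = 4, Var(R) = 8
E[Q] = 0.14285714, Var(Q) = 0.015306122
E[R²] = 8 + 4² = 24
E[Q²] = 0.015306122 + 0.14285714² = 0.035714286
Var(Z) = 24*0.035714286 - (4*0.14285714)²
= 0.85714286 - 0.32653061 = 0.53061224

0.53061224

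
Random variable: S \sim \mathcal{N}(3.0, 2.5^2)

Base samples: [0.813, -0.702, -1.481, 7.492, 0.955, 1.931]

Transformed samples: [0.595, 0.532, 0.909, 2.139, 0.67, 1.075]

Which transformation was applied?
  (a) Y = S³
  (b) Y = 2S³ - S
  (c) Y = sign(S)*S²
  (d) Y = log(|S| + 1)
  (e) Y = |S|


Checking option (d) Y = log(|S| + 1):
  S = 0.813 -> Y = 0.595 ✓
  S = -0.702 -> Y = 0.532 ✓
  S = -1.481 -> Y = 0.909 ✓
All samples match this transformation.

(d) log(|S| + 1)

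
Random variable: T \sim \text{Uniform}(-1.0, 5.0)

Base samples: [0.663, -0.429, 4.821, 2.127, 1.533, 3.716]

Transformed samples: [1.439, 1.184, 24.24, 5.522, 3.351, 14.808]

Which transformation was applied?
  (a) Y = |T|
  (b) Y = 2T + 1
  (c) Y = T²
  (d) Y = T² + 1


Checking option (d) Y = T² + 1:
  T = 0.663 -> Y = 1.439 ✓
  T = -0.429 -> Y = 1.184 ✓
  T = 4.821 -> Y = 24.24 ✓
All samples match this transformation.

(d) T² + 1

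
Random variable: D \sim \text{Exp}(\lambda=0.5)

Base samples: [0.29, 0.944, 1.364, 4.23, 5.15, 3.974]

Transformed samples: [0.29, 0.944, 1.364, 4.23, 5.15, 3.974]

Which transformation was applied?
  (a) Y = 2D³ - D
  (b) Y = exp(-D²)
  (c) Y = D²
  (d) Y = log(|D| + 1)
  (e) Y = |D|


Checking option (e) Y = |D|:
  D = 0.29 -> Y = 0.29 ✓
  D = 0.944 -> Y = 0.944 ✓
  D = 1.364 -> Y = 1.364 ✓
All samples match this transformation.

(e) |D|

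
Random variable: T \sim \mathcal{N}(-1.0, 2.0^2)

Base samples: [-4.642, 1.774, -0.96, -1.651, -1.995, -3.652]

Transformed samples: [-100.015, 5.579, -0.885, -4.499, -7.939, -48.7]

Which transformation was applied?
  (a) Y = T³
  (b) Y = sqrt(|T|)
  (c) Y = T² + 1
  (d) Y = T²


Checking option (a) Y = T³:
  T = -4.642 -> Y = -100.015 ✓
  T = 1.774 -> Y = 5.579 ✓
  T = -0.96 -> Y = -0.885 ✓
All samples match this transformation.

(a) T³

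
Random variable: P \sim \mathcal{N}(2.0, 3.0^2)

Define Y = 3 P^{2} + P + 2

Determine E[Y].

E[Y] = 3*E[P²] + 1*E[P] + 2
E[P] = 2
E[P²] = Var(P) + (E[P])² = 9 + 4 = 13
E[Y] = 3*13 + 1*2 + 2 = 43

43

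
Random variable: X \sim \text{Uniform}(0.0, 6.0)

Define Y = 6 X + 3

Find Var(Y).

For Y = aX + b: Var(Y) = a² * Var(X)
Var(X) = (6 - 0)^2/12 = 3
Var(Y) = 6² * 3 = 36 * 3 = 108

108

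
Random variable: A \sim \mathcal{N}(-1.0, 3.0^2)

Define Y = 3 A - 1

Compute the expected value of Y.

For Y = 3A - 1:
E[Y] = 3 * E[A] - 1
E[A] = -1.0 = -1
E[Y] = 3 * (-1) - 1 = -4

-4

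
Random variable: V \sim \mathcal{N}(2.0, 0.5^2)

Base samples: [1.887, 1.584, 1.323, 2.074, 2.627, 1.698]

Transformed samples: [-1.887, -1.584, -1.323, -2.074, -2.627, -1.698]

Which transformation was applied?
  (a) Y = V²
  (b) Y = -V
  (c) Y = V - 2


Checking option (b) Y = -V:
  V = 1.887 -> Y = -1.887 ✓
  V = 1.584 -> Y = -1.584 ✓
  V = 1.323 -> Y = -1.323 ✓
All samples match this transformation.

(b) -V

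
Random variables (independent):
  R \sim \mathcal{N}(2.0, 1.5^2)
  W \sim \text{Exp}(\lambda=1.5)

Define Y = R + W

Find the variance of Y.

For independent RVs: Var(aX + bY) = a²Var(X) + b²Var(Y)
Var(R) = 2.25
Var(W) = 0.44444444
Var(Y) = 1²*2.25 + 1²*0.44444444
= 1*2.25 + 1*0.44444444 = 2.6944444

2.6944444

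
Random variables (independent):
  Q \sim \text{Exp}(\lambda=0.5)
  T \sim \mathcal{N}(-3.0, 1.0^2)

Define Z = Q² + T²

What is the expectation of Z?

E[Z] = E[Q²] + E[T²]
E[Q²] = Var(Q) + E[Q]² = 4 + 4 = 8
E[T²] = Var(T) + E[T]² = 1 + 9 = 10
E[Z] = 8 + 10 = 18

18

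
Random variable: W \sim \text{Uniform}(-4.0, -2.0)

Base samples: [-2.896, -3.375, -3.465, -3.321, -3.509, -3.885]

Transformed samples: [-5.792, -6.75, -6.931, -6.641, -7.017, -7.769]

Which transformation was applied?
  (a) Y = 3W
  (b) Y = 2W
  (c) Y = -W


Checking option (b) Y = 2W:
  W = -2.896 -> Y = -5.792 ✓
  W = -3.375 -> Y = -6.75 ✓
  W = -3.465 -> Y = -6.931 ✓
All samples match this transformation.

(b) 2W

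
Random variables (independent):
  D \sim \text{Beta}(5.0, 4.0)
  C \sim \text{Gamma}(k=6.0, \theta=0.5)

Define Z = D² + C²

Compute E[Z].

E[Z] = E[D²] + E[C²]
E[D²] = Var(D) + E[D]² = 0.024691358 + 0.30864198 = 0.33333333
E[C²] = Var(C) + E[C]² = 1.5 + 9 = 10.5
E[Z] = 0.33333333 + 10.5 = 10.833333

10.833333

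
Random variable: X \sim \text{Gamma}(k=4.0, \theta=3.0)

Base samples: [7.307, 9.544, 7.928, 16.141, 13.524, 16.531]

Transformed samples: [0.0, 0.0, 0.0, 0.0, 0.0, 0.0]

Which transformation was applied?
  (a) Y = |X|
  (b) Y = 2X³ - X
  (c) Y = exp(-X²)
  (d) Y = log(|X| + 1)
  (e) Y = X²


Checking option (c) Y = exp(-X²):
  X = 7.307 -> Y = 0.0 ✓
  X = 9.544 -> Y = 0.0 ✓
  X = 7.928 -> Y = 0.0 ✓
All samples match this transformation.

(c) exp(-X²)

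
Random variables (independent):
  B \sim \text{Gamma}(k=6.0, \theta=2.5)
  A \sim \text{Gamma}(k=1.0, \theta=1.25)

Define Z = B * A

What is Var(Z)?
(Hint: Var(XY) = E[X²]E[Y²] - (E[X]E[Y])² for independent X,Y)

Var(XY) = E[X²]E[Y²] - (E[X]E[Y])²
E[B] = 15, Var(B) = 37.5
E[A] = 1.25, Var(A) = 1.5625
E[B²] = 37.5 + 15² = 262.5
E[A²] = 1.5625 + 1.25² = 3.125
Var(Z) = 262.5*3.125 - (15*1.25)²
= 820.3125 - 351.5625 = 468.75

468.75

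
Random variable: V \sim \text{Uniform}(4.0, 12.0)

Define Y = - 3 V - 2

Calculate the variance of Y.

For Y = aV + b: Var(Y) = a² * Var(V)
Var(V) = (12 - 4)^2/12 = 5.3333333
Var(Y) = (-3)² * 5.3333333 = 9 * 5.3333333 = 48

48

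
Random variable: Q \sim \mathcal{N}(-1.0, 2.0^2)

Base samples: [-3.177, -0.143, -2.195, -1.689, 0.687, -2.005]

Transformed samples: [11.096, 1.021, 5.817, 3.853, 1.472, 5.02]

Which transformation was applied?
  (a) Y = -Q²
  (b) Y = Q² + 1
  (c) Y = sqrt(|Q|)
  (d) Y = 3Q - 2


Checking option (b) Y = Q² + 1:
  Q = -3.177 -> Y = 11.096 ✓
  Q = -0.143 -> Y = 1.021 ✓
  Q = -2.195 -> Y = 5.817 ✓
All samples match this transformation.

(b) Q² + 1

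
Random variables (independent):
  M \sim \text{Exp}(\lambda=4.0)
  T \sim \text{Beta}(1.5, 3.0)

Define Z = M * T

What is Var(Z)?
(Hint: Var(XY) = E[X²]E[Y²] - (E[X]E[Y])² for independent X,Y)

Var(XY) = E[X²]E[Y²] - (E[X]E[Y])²
E[M] = 0.25, Var(M) = 0.0625
E[T] = 0.33333333, Var(T) = 0.04040404
E[M²] = 0.0625 + 0.25² = 0.125
E[T²] = 0.04040404 + 0.33333333² = 0.15151515
Var(Z) = 0.125*0.15151515 - (0.25*0.33333333)²
= 0.018939394 - 0.0069444444 = 0.011994949

0.011994949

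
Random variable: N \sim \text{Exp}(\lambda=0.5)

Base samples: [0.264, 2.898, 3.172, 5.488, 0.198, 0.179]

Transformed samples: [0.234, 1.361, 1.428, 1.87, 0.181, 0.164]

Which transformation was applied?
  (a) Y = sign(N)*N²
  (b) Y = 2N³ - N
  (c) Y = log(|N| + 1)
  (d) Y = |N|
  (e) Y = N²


Checking option (c) Y = log(|N| + 1):
  N = 0.264 -> Y = 0.234 ✓
  N = 2.898 -> Y = 1.361 ✓
  N = 3.172 -> Y = 1.428 ✓
All samples match this transformation.

(c) log(|N| + 1)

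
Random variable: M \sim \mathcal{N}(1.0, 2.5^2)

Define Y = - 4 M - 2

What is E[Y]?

For Y = -4M - 2:
E[Y] = -4 * E[M] - 2
E[M] = 1.0 = 1
E[Y] = -4 * 1 - 2 = -6

-6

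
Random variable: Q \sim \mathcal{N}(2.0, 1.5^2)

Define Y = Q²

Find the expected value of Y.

Using E[X²] = Var(X) + (E[X])²:
E[Q] = 2
Var(Q) = 1.5^2 = 2.25
E[Q²] = 2.25 + 2² = 2.25 + 4 = 6.25

6.25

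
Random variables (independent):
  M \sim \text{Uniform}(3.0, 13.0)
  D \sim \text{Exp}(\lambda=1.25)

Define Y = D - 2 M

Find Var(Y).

For independent RVs: Var(aX + bY) = a²Var(X) + b²Var(Y)
Var(M) = 8.3333333
Var(D) = 0.64
Var(Y) = (-2)²*8.3333333 + 1²*0.64
= 4*8.3333333 + 1*0.64 = 33.973333

33.973333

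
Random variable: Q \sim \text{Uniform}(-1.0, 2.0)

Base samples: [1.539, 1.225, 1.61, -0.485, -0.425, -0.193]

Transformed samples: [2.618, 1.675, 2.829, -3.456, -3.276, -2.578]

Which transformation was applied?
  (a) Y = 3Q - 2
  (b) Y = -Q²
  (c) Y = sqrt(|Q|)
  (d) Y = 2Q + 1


Checking option (a) Y = 3Q - 2:
  Q = 1.539 -> Y = 2.618 ✓
  Q = 1.225 -> Y = 1.675 ✓
  Q = 1.61 -> Y = 2.829 ✓
All samples match this transformation.

(a) 3Q - 2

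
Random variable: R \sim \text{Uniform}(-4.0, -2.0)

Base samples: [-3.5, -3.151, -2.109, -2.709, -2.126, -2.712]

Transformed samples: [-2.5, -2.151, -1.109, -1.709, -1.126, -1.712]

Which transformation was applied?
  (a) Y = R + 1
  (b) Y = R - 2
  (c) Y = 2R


Checking option (a) Y = R + 1:
  R = -3.5 -> Y = -2.5 ✓
  R = -3.151 -> Y = -2.151 ✓
  R = -2.109 -> Y = -1.109 ✓
All samples match this transformation.

(a) R + 1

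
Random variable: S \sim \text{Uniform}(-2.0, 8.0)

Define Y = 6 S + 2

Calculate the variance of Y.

For Y = aS + b: Var(Y) = a² * Var(S)
Var(S) = (8 + 2)^2/12 = 8.3333333
Var(Y) = 6² * 8.3333333 = 36 * 8.3333333 = 300

300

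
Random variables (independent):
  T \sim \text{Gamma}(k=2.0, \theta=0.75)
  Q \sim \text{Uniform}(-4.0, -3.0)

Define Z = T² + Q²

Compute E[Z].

E[Z] = E[T²] + E[Q²]
E[T²] = Var(T) + E[T]² = 1.125 + 2.25 = 3.375
E[Q²] = Var(Q) + E[Q]² = 0.083333333 + 12.25 = 12.333333
E[Z] = 3.375 + 12.333333 = 15.708333

15.708333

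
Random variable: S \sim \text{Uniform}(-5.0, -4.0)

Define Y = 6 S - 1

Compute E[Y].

For Y = 6S - 1:
E[Y] = 6 * E[S] - 1
E[S] = (-5 - 4)/2 = -4.5
E[Y] = 6 * (-4.5) - 1 = -28

-28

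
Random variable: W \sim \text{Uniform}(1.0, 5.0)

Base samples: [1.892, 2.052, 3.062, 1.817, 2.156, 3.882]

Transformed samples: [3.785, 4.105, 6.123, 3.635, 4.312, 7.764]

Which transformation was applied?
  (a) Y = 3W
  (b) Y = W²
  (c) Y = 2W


Checking option (c) Y = 2W:
  W = 1.892 -> Y = 3.785 ✓
  W = 2.052 -> Y = 4.105 ✓
  W = 3.062 -> Y = 6.123 ✓
All samples match this transformation.

(c) 2W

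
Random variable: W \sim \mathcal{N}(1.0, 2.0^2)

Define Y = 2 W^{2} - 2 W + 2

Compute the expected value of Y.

E[Y] = 2*E[W²] - 2*E[W] + 2
E[W] = 1
E[W²] = Var(W) + (E[W])² = 4 + 1 = 5
E[Y] = 2*5 - 2*1 + 2 = 10

10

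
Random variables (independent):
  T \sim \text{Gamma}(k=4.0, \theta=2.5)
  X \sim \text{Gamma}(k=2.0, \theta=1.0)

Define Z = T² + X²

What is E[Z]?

E[Z] = E[T²] + E[X²]
E[T²] = Var(T) + E[T]² = 25 + 100 = 125
E[X²] = Var(X) + E[X]² = 2 + 4 = 6
E[Z] = 125 + 6 = 131

131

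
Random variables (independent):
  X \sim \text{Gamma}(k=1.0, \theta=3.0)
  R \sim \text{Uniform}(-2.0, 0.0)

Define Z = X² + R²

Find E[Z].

E[Z] = E[X²] + E[R²]
E[X²] = Var(X) + E[X]² = 9 + 9 = 18
E[R²] = Var(R) + E[R]² = 0.33333333 + 1 = 1.3333333
E[Z] = 18 + 1.3333333 = 19.333333

19.333333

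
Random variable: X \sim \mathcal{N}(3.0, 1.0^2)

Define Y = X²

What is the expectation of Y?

E[X²] = Var(X) + (E[X])² = 1 + 9 = 10

10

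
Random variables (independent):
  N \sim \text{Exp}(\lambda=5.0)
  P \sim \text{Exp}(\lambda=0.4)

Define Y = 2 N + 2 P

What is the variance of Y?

For independent RVs: Var(aX + bY) = a²Var(X) + b²Var(Y)
Var(N) = 0.04
Var(P) = 6.25
Var(Y) = 2²*0.04 + 2²*6.25
= 4*0.04 + 4*6.25 = 25.16

25.16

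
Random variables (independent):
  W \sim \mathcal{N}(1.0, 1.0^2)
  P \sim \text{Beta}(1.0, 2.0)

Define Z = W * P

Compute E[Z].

For independent RVs: E[XY] = E[X]*E[Y]
E[W] = 1
E[P] = 0.33333333
E[Z] = 1 * 0.33333333 = 0.33333333

0.33333333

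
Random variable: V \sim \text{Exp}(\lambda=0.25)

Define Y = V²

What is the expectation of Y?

Using E[X²] = Var(X) + (E[X])²:
E[V] = 4
Var(V) = 1/0.25^2 = 16
E[V²] = 16 + 4² = 16 + 16 = 32

32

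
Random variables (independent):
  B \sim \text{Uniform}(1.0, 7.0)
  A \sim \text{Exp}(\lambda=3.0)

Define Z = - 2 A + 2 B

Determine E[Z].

E[Z] = 2*E[B] - 2*E[A]
E[B] = 4
E[A] = 0.33333333
E[Z] = 2*4 - 2*0.33333333 = 7.3333333

7.3333333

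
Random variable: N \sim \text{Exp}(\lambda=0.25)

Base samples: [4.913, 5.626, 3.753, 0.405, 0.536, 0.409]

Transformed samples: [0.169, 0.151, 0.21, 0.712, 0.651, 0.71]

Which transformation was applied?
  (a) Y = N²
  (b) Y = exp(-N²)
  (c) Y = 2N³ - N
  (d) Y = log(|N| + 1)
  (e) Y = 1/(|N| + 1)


Checking option (e) Y = 1/(|N| + 1):
  N = 4.913 -> Y = 0.169 ✓
  N = 5.626 -> Y = 0.151 ✓
  N = 3.753 -> Y = 0.21 ✓
All samples match this transformation.

(e) 1/(|N| + 1)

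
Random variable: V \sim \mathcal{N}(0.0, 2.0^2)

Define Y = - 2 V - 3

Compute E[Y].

For Y = -2V - 3:
E[Y] = -2 * E[V] - 3
E[V] = 0.0 = 0
E[Y] = -2 * 0 - 3 = -3

-3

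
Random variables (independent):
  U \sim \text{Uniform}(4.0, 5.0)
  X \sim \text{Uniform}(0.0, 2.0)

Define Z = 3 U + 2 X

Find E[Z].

E[Z] = 3*E[U] + 2*E[X]
E[U] = 4.5
E[X] = 1
E[Z] = 3*4.5 + 2*1 = 15.5

15.5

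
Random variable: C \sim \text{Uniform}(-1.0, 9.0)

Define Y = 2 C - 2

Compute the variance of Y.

For Y = aC + b: Var(Y) = a² * Var(C)
Var(C) = (9 + 1)^2/12 = 8.3333333
Var(Y) = 2² * 8.3333333 = 4 * 8.3333333 = 33.333333

33.333333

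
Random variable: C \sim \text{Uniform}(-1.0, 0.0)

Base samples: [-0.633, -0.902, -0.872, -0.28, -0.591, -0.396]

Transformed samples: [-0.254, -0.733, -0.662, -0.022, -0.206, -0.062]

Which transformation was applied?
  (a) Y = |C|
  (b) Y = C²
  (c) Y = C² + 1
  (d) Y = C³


Checking option (d) Y = C³:
  C = -0.633 -> Y = -0.254 ✓
  C = -0.902 -> Y = -0.733 ✓
  C = -0.872 -> Y = -0.662 ✓
All samples match this transformation.

(d) C³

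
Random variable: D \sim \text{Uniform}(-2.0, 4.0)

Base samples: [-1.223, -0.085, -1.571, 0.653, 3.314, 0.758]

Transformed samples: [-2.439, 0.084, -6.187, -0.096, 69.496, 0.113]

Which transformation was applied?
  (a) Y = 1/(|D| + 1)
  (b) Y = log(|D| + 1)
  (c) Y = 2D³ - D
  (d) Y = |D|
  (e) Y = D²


Checking option (c) Y = 2D³ - D:
  D = -1.223 -> Y = -2.439 ✓
  D = -0.085 -> Y = 0.084 ✓
  D = -1.571 -> Y = -6.187 ✓
All samples match this transformation.

(c) 2D³ - D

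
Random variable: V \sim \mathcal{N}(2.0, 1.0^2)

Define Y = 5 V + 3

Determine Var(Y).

For Y = aV + b: Var(Y) = a² * Var(V)
Var(V) = 1.0^2 = 1
Var(Y) = 5² * 1 = 25 * 1 = 25

25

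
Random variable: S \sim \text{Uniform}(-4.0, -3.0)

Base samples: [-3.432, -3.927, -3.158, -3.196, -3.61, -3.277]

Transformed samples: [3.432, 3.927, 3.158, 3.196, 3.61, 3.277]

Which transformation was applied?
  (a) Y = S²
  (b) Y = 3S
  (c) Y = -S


Checking option (c) Y = -S:
  S = -3.432 -> Y = 3.432 ✓
  S = -3.927 -> Y = 3.927 ✓
  S = -3.158 -> Y = 3.158 ✓
All samples match this transformation.

(c) -S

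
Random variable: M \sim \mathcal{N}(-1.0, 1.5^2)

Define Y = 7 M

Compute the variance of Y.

For Y = aM + b: Var(Y) = a² * Var(M)
Var(M) = 1.5^2 = 2.25
Var(Y) = 7² * 2.25 = 49 * 2.25 = 110.25

110.25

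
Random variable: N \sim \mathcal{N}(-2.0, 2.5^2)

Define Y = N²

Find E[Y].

Using E[X²] = Var(X) + (E[X])²:
E[N] = -2
Var(N) = 2.5^2 = 6.25
E[N²] = 6.25 + (-2)² = 6.25 + 4 = 10.25

10.25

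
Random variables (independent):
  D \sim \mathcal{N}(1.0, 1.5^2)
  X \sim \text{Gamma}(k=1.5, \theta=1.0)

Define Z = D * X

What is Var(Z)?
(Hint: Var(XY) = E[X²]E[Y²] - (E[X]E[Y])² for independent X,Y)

Var(XY) = E[X²]E[Y²] - (E[X]E[Y])²
E[D] = 1, Var(D) = 2.25
E[X] = 1.5, Var(X) = 1.5
E[D²] = 2.25 + 1² = 3.25
E[X²] = 1.5 + 1.5² = 3.75
Var(Z) = 3.25*3.75 - (1*1.5)²
= 12.1875 - 2.25 = 9.9375

9.9375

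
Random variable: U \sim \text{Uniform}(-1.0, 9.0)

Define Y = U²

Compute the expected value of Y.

Using E[X²] = Var(X) + (E[X])²:
E[U] = 4
Var(U) = (9 + 1)^2/12 = 8.3333333
E[U²] = 8.3333333 + 4² = 8.3333333 + 16 = 24.333333

24.333333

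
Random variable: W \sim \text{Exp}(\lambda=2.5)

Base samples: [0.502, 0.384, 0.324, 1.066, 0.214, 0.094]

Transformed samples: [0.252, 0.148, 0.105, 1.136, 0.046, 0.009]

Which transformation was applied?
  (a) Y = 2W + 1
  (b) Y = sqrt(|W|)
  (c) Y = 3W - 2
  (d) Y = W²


Checking option (d) Y = W²:
  W = 0.502 -> Y = 0.252 ✓
  W = 0.384 -> Y = 0.148 ✓
  W = 0.324 -> Y = 0.105 ✓
All samples match this transformation.

(d) W²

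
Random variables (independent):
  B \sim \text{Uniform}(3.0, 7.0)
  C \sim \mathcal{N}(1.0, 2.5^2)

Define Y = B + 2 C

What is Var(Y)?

For independent RVs: Var(aX + bY) = a²Var(X) + b²Var(Y)
Var(B) = 1.3333333
Var(C) = 6.25
Var(Y) = 1²*1.3333333 + 2²*6.25
= 1*1.3333333 + 4*6.25 = 26.333333

26.333333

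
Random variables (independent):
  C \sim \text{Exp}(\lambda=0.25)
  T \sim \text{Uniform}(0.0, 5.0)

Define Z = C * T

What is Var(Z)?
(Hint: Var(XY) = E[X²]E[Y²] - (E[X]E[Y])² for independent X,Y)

Var(XY) = E[X²]E[Y²] - (E[X]E[Y])²
E[C] = 4, Var(C) = 16
E[T] = 2.5, Var(T) = 2.0833333
E[C²] = 16 + 4² = 32
E[T²] = 2.0833333 + 2.5² = 8.3333333
Var(Z) = 32*8.3333333 - (4*2.5)²
= 266.66667 - 100 = 166.66667

166.66667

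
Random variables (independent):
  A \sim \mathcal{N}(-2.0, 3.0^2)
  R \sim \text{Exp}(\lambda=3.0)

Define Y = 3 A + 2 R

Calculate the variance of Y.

For independent RVs: Var(aX + bY) = a²Var(X) + b²Var(Y)
Var(A) = 9
Var(R) = 0.11111111
Var(Y) = 3²*9 + 2²*0.11111111
= 9*9 + 4*0.11111111 = 81.444444

81.444444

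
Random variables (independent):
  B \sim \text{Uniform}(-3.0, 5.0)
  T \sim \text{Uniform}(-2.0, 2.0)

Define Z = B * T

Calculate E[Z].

For independent RVs: E[XY] = E[X]*E[Y]
E[B] = 1
E[T] = 0
E[Z] = 1 * 0 = 0

0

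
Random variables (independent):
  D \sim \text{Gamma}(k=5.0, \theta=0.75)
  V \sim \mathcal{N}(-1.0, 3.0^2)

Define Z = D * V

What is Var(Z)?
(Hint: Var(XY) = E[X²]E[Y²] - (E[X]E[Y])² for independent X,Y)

Var(XY) = E[X²]E[Y²] - (E[X]E[Y])²
E[D] = 3.75, Var(D) = 2.8125
E[V] = -1, Var(V) = 9
E[D²] = 2.8125 + 3.75² = 16.875
E[V²] = 9 + (-1)² = 10
Var(Z) = 16.875*10 - (3.75*(-1))²
= 168.75 - 14.0625 = 154.6875

154.6875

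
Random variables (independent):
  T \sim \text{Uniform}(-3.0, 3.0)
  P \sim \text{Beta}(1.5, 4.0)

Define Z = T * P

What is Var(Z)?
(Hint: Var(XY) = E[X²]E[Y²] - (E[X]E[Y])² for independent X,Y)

Var(XY) = E[X²]E[Y²] - (E[X]E[Y])²
E[T] = 0, Var(T) = 3
E[P] = 0.27272727, Var(P) = 0.03051494
E[T²] = 3 + 0² = 3
E[P²] = 0.03051494 + 0.27272727² = 0.1048951
Var(Z) = 3*0.1048951 - (0*0.27272727)²
= 0.31468531 - 0 = 0.31468531

0.31468531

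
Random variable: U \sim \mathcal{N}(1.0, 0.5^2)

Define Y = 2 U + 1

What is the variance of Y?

For Y = aU + b: Var(Y) = a² * Var(U)
Var(U) = 0.5^2 = 0.25
Var(Y) = 2² * 0.25 = 4 * 0.25 = 1

1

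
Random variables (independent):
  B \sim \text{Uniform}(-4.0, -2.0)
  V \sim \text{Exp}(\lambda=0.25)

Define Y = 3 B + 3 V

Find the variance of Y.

For independent RVs: Var(aX + bY) = a²Var(X) + b²Var(Y)
Var(B) = 0.33333333
Var(V) = 16
Var(Y) = 3²*0.33333333 + 3²*16
= 9*0.33333333 + 9*16 = 147

147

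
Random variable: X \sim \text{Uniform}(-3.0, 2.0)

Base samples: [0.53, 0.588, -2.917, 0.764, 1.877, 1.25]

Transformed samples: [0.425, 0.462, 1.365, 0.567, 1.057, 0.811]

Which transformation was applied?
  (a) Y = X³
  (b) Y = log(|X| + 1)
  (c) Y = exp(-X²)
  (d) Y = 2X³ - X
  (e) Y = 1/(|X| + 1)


Checking option (b) Y = log(|X| + 1):
  X = 0.53 -> Y = 0.425 ✓
  X = 0.588 -> Y = 0.462 ✓
  X = -2.917 -> Y = 1.365 ✓
All samples match this transformation.

(b) log(|X| + 1)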